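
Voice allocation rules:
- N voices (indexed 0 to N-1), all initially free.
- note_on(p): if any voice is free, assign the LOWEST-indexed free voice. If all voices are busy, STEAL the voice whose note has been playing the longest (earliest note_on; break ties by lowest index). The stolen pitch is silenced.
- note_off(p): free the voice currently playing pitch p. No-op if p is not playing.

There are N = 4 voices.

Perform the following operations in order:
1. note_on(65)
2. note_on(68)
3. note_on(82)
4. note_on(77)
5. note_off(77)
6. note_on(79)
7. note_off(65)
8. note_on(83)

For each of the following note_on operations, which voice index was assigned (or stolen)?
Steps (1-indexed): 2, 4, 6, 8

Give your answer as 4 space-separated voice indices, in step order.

Op 1: note_on(65): voice 0 is free -> assigned | voices=[65 - - -]
Op 2: note_on(68): voice 1 is free -> assigned | voices=[65 68 - -]
Op 3: note_on(82): voice 2 is free -> assigned | voices=[65 68 82 -]
Op 4: note_on(77): voice 3 is free -> assigned | voices=[65 68 82 77]
Op 5: note_off(77): free voice 3 | voices=[65 68 82 -]
Op 6: note_on(79): voice 3 is free -> assigned | voices=[65 68 82 79]
Op 7: note_off(65): free voice 0 | voices=[- 68 82 79]
Op 8: note_on(83): voice 0 is free -> assigned | voices=[83 68 82 79]

Answer: 1 3 3 0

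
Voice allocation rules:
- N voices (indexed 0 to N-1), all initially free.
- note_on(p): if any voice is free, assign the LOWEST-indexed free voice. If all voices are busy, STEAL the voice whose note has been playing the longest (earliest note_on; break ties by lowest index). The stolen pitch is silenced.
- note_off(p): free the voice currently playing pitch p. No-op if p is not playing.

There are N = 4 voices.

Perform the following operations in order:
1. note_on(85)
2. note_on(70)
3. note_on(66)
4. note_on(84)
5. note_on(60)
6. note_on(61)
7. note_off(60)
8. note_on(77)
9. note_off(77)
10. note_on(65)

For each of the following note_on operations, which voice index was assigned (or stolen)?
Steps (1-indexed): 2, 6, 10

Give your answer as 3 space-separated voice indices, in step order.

Op 1: note_on(85): voice 0 is free -> assigned | voices=[85 - - -]
Op 2: note_on(70): voice 1 is free -> assigned | voices=[85 70 - -]
Op 3: note_on(66): voice 2 is free -> assigned | voices=[85 70 66 -]
Op 4: note_on(84): voice 3 is free -> assigned | voices=[85 70 66 84]
Op 5: note_on(60): all voices busy, STEAL voice 0 (pitch 85, oldest) -> assign | voices=[60 70 66 84]
Op 6: note_on(61): all voices busy, STEAL voice 1 (pitch 70, oldest) -> assign | voices=[60 61 66 84]
Op 7: note_off(60): free voice 0 | voices=[- 61 66 84]
Op 8: note_on(77): voice 0 is free -> assigned | voices=[77 61 66 84]
Op 9: note_off(77): free voice 0 | voices=[- 61 66 84]
Op 10: note_on(65): voice 0 is free -> assigned | voices=[65 61 66 84]

Answer: 1 1 0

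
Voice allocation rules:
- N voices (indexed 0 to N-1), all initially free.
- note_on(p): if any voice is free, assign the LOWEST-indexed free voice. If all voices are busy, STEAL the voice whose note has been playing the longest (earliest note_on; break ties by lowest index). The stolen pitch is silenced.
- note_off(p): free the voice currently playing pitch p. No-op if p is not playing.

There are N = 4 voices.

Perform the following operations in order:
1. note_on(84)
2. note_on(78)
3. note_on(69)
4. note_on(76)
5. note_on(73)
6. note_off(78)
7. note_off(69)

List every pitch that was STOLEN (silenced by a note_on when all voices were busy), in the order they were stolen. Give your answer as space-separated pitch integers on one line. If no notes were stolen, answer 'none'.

Op 1: note_on(84): voice 0 is free -> assigned | voices=[84 - - -]
Op 2: note_on(78): voice 1 is free -> assigned | voices=[84 78 - -]
Op 3: note_on(69): voice 2 is free -> assigned | voices=[84 78 69 -]
Op 4: note_on(76): voice 3 is free -> assigned | voices=[84 78 69 76]
Op 5: note_on(73): all voices busy, STEAL voice 0 (pitch 84, oldest) -> assign | voices=[73 78 69 76]
Op 6: note_off(78): free voice 1 | voices=[73 - 69 76]
Op 7: note_off(69): free voice 2 | voices=[73 - - 76]

Answer: 84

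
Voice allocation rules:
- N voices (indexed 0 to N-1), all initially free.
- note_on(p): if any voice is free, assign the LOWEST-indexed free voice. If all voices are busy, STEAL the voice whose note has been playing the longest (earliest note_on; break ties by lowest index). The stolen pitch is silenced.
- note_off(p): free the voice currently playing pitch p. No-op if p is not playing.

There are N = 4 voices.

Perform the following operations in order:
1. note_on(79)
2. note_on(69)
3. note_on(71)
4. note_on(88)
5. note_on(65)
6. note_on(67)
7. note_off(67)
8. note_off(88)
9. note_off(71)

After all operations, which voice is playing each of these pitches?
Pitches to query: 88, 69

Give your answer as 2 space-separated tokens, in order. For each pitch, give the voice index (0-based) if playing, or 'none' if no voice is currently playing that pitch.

Answer: none none

Derivation:
Op 1: note_on(79): voice 0 is free -> assigned | voices=[79 - - -]
Op 2: note_on(69): voice 1 is free -> assigned | voices=[79 69 - -]
Op 3: note_on(71): voice 2 is free -> assigned | voices=[79 69 71 -]
Op 4: note_on(88): voice 3 is free -> assigned | voices=[79 69 71 88]
Op 5: note_on(65): all voices busy, STEAL voice 0 (pitch 79, oldest) -> assign | voices=[65 69 71 88]
Op 6: note_on(67): all voices busy, STEAL voice 1 (pitch 69, oldest) -> assign | voices=[65 67 71 88]
Op 7: note_off(67): free voice 1 | voices=[65 - 71 88]
Op 8: note_off(88): free voice 3 | voices=[65 - 71 -]
Op 9: note_off(71): free voice 2 | voices=[65 - - -]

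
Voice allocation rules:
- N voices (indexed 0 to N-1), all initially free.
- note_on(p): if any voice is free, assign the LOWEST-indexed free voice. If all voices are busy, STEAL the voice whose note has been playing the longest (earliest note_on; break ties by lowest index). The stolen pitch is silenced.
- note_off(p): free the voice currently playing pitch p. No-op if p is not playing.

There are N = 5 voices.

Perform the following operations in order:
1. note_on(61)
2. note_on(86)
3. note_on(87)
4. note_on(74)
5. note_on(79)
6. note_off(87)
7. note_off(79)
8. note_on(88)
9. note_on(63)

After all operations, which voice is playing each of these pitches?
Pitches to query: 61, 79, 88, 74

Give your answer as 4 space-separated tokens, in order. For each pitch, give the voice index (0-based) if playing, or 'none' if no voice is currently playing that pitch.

Op 1: note_on(61): voice 0 is free -> assigned | voices=[61 - - - -]
Op 2: note_on(86): voice 1 is free -> assigned | voices=[61 86 - - -]
Op 3: note_on(87): voice 2 is free -> assigned | voices=[61 86 87 - -]
Op 4: note_on(74): voice 3 is free -> assigned | voices=[61 86 87 74 -]
Op 5: note_on(79): voice 4 is free -> assigned | voices=[61 86 87 74 79]
Op 6: note_off(87): free voice 2 | voices=[61 86 - 74 79]
Op 7: note_off(79): free voice 4 | voices=[61 86 - 74 -]
Op 8: note_on(88): voice 2 is free -> assigned | voices=[61 86 88 74 -]
Op 9: note_on(63): voice 4 is free -> assigned | voices=[61 86 88 74 63]

Answer: 0 none 2 3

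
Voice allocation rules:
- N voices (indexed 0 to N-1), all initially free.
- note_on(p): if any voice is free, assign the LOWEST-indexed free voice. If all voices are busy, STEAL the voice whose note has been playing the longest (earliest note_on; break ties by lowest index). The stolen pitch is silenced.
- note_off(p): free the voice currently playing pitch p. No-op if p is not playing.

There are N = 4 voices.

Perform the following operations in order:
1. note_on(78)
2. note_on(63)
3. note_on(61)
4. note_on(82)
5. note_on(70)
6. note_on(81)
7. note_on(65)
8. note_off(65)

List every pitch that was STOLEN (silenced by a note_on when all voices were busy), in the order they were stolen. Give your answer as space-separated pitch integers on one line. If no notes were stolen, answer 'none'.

Answer: 78 63 61

Derivation:
Op 1: note_on(78): voice 0 is free -> assigned | voices=[78 - - -]
Op 2: note_on(63): voice 1 is free -> assigned | voices=[78 63 - -]
Op 3: note_on(61): voice 2 is free -> assigned | voices=[78 63 61 -]
Op 4: note_on(82): voice 3 is free -> assigned | voices=[78 63 61 82]
Op 5: note_on(70): all voices busy, STEAL voice 0 (pitch 78, oldest) -> assign | voices=[70 63 61 82]
Op 6: note_on(81): all voices busy, STEAL voice 1 (pitch 63, oldest) -> assign | voices=[70 81 61 82]
Op 7: note_on(65): all voices busy, STEAL voice 2 (pitch 61, oldest) -> assign | voices=[70 81 65 82]
Op 8: note_off(65): free voice 2 | voices=[70 81 - 82]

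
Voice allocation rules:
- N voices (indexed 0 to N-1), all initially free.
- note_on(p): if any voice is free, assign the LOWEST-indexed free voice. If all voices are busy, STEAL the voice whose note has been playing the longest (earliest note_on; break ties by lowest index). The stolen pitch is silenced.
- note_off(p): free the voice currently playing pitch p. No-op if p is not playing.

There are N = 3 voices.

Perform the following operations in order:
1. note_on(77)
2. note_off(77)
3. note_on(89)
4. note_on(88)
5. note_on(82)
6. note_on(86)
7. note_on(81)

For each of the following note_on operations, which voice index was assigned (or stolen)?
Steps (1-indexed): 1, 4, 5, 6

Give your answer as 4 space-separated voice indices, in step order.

Op 1: note_on(77): voice 0 is free -> assigned | voices=[77 - -]
Op 2: note_off(77): free voice 0 | voices=[- - -]
Op 3: note_on(89): voice 0 is free -> assigned | voices=[89 - -]
Op 4: note_on(88): voice 1 is free -> assigned | voices=[89 88 -]
Op 5: note_on(82): voice 2 is free -> assigned | voices=[89 88 82]
Op 6: note_on(86): all voices busy, STEAL voice 0 (pitch 89, oldest) -> assign | voices=[86 88 82]
Op 7: note_on(81): all voices busy, STEAL voice 1 (pitch 88, oldest) -> assign | voices=[86 81 82]

Answer: 0 1 2 0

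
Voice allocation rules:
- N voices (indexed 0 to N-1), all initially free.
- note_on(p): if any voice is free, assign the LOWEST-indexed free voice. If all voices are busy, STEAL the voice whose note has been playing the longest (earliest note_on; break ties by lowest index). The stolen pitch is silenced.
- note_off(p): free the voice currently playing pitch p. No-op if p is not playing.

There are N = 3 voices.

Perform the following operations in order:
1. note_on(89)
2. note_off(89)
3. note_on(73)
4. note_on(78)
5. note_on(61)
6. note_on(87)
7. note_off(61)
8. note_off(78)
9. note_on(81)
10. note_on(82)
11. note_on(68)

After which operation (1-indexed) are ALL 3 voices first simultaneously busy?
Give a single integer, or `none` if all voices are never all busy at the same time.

Op 1: note_on(89): voice 0 is free -> assigned | voices=[89 - -]
Op 2: note_off(89): free voice 0 | voices=[- - -]
Op 3: note_on(73): voice 0 is free -> assigned | voices=[73 - -]
Op 4: note_on(78): voice 1 is free -> assigned | voices=[73 78 -]
Op 5: note_on(61): voice 2 is free -> assigned | voices=[73 78 61]
Op 6: note_on(87): all voices busy, STEAL voice 0 (pitch 73, oldest) -> assign | voices=[87 78 61]
Op 7: note_off(61): free voice 2 | voices=[87 78 -]
Op 8: note_off(78): free voice 1 | voices=[87 - -]
Op 9: note_on(81): voice 1 is free -> assigned | voices=[87 81 -]
Op 10: note_on(82): voice 2 is free -> assigned | voices=[87 81 82]
Op 11: note_on(68): all voices busy, STEAL voice 0 (pitch 87, oldest) -> assign | voices=[68 81 82]

Answer: 5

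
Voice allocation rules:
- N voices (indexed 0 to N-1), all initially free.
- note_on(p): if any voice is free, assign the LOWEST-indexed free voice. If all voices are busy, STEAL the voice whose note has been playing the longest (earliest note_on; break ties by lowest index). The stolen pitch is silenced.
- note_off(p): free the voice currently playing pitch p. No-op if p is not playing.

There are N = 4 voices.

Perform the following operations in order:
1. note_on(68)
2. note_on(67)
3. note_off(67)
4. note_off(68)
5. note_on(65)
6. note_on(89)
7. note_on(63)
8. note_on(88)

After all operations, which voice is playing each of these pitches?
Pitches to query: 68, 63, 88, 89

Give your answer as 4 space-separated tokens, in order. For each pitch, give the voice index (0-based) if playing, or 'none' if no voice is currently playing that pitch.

Answer: none 2 3 1

Derivation:
Op 1: note_on(68): voice 0 is free -> assigned | voices=[68 - - -]
Op 2: note_on(67): voice 1 is free -> assigned | voices=[68 67 - -]
Op 3: note_off(67): free voice 1 | voices=[68 - - -]
Op 4: note_off(68): free voice 0 | voices=[- - - -]
Op 5: note_on(65): voice 0 is free -> assigned | voices=[65 - - -]
Op 6: note_on(89): voice 1 is free -> assigned | voices=[65 89 - -]
Op 7: note_on(63): voice 2 is free -> assigned | voices=[65 89 63 -]
Op 8: note_on(88): voice 3 is free -> assigned | voices=[65 89 63 88]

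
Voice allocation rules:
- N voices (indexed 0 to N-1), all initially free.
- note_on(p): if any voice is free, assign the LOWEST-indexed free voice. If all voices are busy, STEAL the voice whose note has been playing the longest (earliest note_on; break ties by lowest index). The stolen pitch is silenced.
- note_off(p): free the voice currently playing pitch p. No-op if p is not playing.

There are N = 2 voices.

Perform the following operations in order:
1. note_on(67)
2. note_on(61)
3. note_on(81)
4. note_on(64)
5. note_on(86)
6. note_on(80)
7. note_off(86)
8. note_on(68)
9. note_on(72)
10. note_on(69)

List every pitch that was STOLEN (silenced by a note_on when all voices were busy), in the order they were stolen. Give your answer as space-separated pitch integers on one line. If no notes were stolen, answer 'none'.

Answer: 67 61 81 64 80 68

Derivation:
Op 1: note_on(67): voice 0 is free -> assigned | voices=[67 -]
Op 2: note_on(61): voice 1 is free -> assigned | voices=[67 61]
Op 3: note_on(81): all voices busy, STEAL voice 0 (pitch 67, oldest) -> assign | voices=[81 61]
Op 4: note_on(64): all voices busy, STEAL voice 1 (pitch 61, oldest) -> assign | voices=[81 64]
Op 5: note_on(86): all voices busy, STEAL voice 0 (pitch 81, oldest) -> assign | voices=[86 64]
Op 6: note_on(80): all voices busy, STEAL voice 1 (pitch 64, oldest) -> assign | voices=[86 80]
Op 7: note_off(86): free voice 0 | voices=[- 80]
Op 8: note_on(68): voice 0 is free -> assigned | voices=[68 80]
Op 9: note_on(72): all voices busy, STEAL voice 1 (pitch 80, oldest) -> assign | voices=[68 72]
Op 10: note_on(69): all voices busy, STEAL voice 0 (pitch 68, oldest) -> assign | voices=[69 72]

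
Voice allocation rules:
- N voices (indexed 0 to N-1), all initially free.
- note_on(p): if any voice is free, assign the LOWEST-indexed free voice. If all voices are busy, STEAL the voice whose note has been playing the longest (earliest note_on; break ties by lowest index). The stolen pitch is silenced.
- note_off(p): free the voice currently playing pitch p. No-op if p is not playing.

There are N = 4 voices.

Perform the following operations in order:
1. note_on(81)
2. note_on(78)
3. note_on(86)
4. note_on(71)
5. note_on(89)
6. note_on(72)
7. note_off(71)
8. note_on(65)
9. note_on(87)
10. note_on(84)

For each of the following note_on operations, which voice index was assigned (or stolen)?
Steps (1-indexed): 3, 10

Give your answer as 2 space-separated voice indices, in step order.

Answer: 2 0

Derivation:
Op 1: note_on(81): voice 0 is free -> assigned | voices=[81 - - -]
Op 2: note_on(78): voice 1 is free -> assigned | voices=[81 78 - -]
Op 3: note_on(86): voice 2 is free -> assigned | voices=[81 78 86 -]
Op 4: note_on(71): voice 3 is free -> assigned | voices=[81 78 86 71]
Op 5: note_on(89): all voices busy, STEAL voice 0 (pitch 81, oldest) -> assign | voices=[89 78 86 71]
Op 6: note_on(72): all voices busy, STEAL voice 1 (pitch 78, oldest) -> assign | voices=[89 72 86 71]
Op 7: note_off(71): free voice 3 | voices=[89 72 86 -]
Op 8: note_on(65): voice 3 is free -> assigned | voices=[89 72 86 65]
Op 9: note_on(87): all voices busy, STEAL voice 2 (pitch 86, oldest) -> assign | voices=[89 72 87 65]
Op 10: note_on(84): all voices busy, STEAL voice 0 (pitch 89, oldest) -> assign | voices=[84 72 87 65]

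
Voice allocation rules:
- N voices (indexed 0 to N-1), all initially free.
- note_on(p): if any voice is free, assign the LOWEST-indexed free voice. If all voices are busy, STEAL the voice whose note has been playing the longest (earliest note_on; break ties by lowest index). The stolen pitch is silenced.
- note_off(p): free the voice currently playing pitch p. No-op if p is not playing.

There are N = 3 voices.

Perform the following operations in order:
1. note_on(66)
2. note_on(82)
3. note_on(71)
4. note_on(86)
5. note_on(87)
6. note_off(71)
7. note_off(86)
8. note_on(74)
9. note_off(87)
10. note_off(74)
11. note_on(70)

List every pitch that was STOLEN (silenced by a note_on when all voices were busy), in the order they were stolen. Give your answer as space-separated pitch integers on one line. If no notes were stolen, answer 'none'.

Answer: 66 82

Derivation:
Op 1: note_on(66): voice 0 is free -> assigned | voices=[66 - -]
Op 2: note_on(82): voice 1 is free -> assigned | voices=[66 82 -]
Op 3: note_on(71): voice 2 is free -> assigned | voices=[66 82 71]
Op 4: note_on(86): all voices busy, STEAL voice 0 (pitch 66, oldest) -> assign | voices=[86 82 71]
Op 5: note_on(87): all voices busy, STEAL voice 1 (pitch 82, oldest) -> assign | voices=[86 87 71]
Op 6: note_off(71): free voice 2 | voices=[86 87 -]
Op 7: note_off(86): free voice 0 | voices=[- 87 -]
Op 8: note_on(74): voice 0 is free -> assigned | voices=[74 87 -]
Op 9: note_off(87): free voice 1 | voices=[74 - -]
Op 10: note_off(74): free voice 0 | voices=[- - -]
Op 11: note_on(70): voice 0 is free -> assigned | voices=[70 - -]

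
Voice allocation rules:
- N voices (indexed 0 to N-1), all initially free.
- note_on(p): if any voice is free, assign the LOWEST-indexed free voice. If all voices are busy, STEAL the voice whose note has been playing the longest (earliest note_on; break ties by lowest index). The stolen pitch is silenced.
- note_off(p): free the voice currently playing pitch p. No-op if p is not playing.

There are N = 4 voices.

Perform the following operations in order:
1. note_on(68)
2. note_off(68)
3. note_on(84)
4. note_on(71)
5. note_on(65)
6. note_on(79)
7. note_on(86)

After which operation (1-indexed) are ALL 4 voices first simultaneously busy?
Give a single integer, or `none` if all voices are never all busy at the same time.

Op 1: note_on(68): voice 0 is free -> assigned | voices=[68 - - -]
Op 2: note_off(68): free voice 0 | voices=[- - - -]
Op 3: note_on(84): voice 0 is free -> assigned | voices=[84 - - -]
Op 4: note_on(71): voice 1 is free -> assigned | voices=[84 71 - -]
Op 5: note_on(65): voice 2 is free -> assigned | voices=[84 71 65 -]
Op 6: note_on(79): voice 3 is free -> assigned | voices=[84 71 65 79]
Op 7: note_on(86): all voices busy, STEAL voice 0 (pitch 84, oldest) -> assign | voices=[86 71 65 79]

Answer: 6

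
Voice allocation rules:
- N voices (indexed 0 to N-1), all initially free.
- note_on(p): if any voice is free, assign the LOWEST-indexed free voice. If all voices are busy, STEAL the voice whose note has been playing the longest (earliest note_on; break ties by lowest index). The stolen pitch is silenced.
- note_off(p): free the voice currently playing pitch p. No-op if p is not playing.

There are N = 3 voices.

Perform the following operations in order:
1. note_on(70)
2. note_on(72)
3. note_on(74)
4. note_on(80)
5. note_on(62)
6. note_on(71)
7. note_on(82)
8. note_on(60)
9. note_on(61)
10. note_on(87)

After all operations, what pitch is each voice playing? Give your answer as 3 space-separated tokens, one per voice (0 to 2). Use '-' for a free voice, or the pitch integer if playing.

Answer: 87 60 61

Derivation:
Op 1: note_on(70): voice 0 is free -> assigned | voices=[70 - -]
Op 2: note_on(72): voice 1 is free -> assigned | voices=[70 72 -]
Op 3: note_on(74): voice 2 is free -> assigned | voices=[70 72 74]
Op 4: note_on(80): all voices busy, STEAL voice 0 (pitch 70, oldest) -> assign | voices=[80 72 74]
Op 5: note_on(62): all voices busy, STEAL voice 1 (pitch 72, oldest) -> assign | voices=[80 62 74]
Op 6: note_on(71): all voices busy, STEAL voice 2 (pitch 74, oldest) -> assign | voices=[80 62 71]
Op 7: note_on(82): all voices busy, STEAL voice 0 (pitch 80, oldest) -> assign | voices=[82 62 71]
Op 8: note_on(60): all voices busy, STEAL voice 1 (pitch 62, oldest) -> assign | voices=[82 60 71]
Op 9: note_on(61): all voices busy, STEAL voice 2 (pitch 71, oldest) -> assign | voices=[82 60 61]
Op 10: note_on(87): all voices busy, STEAL voice 0 (pitch 82, oldest) -> assign | voices=[87 60 61]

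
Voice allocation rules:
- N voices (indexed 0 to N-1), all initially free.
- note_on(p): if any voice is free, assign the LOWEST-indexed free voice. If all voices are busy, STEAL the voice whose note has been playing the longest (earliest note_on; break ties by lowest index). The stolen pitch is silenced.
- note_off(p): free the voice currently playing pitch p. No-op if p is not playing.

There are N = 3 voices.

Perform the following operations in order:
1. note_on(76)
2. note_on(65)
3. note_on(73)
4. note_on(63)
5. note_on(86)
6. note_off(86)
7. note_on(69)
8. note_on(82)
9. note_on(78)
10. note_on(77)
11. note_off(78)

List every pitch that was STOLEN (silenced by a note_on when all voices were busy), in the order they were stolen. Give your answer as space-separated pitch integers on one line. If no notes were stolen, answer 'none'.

Op 1: note_on(76): voice 0 is free -> assigned | voices=[76 - -]
Op 2: note_on(65): voice 1 is free -> assigned | voices=[76 65 -]
Op 3: note_on(73): voice 2 is free -> assigned | voices=[76 65 73]
Op 4: note_on(63): all voices busy, STEAL voice 0 (pitch 76, oldest) -> assign | voices=[63 65 73]
Op 5: note_on(86): all voices busy, STEAL voice 1 (pitch 65, oldest) -> assign | voices=[63 86 73]
Op 6: note_off(86): free voice 1 | voices=[63 - 73]
Op 7: note_on(69): voice 1 is free -> assigned | voices=[63 69 73]
Op 8: note_on(82): all voices busy, STEAL voice 2 (pitch 73, oldest) -> assign | voices=[63 69 82]
Op 9: note_on(78): all voices busy, STEAL voice 0 (pitch 63, oldest) -> assign | voices=[78 69 82]
Op 10: note_on(77): all voices busy, STEAL voice 1 (pitch 69, oldest) -> assign | voices=[78 77 82]
Op 11: note_off(78): free voice 0 | voices=[- 77 82]

Answer: 76 65 73 63 69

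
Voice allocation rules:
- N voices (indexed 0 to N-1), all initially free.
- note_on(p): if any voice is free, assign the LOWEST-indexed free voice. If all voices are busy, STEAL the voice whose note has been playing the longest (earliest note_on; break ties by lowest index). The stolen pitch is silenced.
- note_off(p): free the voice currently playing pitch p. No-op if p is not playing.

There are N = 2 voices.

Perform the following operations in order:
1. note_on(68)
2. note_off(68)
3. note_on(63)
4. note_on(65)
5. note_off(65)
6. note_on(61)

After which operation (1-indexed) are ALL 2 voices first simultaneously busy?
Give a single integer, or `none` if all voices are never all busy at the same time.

Answer: 4

Derivation:
Op 1: note_on(68): voice 0 is free -> assigned | voices=[68 -]
Op 2: note_off(68): free voice 0 | voices=[- -]
Op 3: note_on(63): voice 0 is free -> assigned | voices=[63 -]
Op 4: note_on(65): voice 1 is free -> assigned | voices=[63 65]
Op 5: note_off(65): free voice 1 | voices=[63 -]
Op 6: note_on(61): voice 1 is free -> assigned | voices=[63 61]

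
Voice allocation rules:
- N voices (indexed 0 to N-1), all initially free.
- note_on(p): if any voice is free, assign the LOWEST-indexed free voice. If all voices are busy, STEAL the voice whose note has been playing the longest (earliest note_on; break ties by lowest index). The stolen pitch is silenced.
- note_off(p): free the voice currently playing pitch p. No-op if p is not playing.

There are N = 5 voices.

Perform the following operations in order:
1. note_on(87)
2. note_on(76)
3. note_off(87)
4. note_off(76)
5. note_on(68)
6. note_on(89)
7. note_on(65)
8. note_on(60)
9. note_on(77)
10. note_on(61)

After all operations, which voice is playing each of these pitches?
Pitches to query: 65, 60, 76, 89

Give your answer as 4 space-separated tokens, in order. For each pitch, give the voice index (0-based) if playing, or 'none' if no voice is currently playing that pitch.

Op 1: note_on(87): voice 0 is free -> assigned | voices=[87 - - - -]
Op 2: note_on(76): voice 1 is free -> assigned | voices=[87 76 - - -]
Op 3: note_off(87): free voice 0 | voices=[- 76 - - -]
Op 4: note_off(76): free voice 1 | voices=[- - - - -]
Op 5: note_on(68): voice 0 is free -> assigned | voices=[68 - - - -]
Op 6: note_on(89): voice 1 is free -> assigned | voices=[68 89 - - -]
Op 7: note_on(65): voice 2 is free -> assigned | voices=[68 89 65 - -]
Op 8: note_on(60): voice 3 is free -> assigned | voices=[68 89 65 60 -]
Op 9: note_on(77): voice 4 is free -> assigned | voices=[68 89 65 60 77]
Op 10: note_on(61): all voices busy, STEAL voice 0 (pitch 68, oldest) -> assign | voices=[61 89 65 60 77]

Answer: 2 3 none 1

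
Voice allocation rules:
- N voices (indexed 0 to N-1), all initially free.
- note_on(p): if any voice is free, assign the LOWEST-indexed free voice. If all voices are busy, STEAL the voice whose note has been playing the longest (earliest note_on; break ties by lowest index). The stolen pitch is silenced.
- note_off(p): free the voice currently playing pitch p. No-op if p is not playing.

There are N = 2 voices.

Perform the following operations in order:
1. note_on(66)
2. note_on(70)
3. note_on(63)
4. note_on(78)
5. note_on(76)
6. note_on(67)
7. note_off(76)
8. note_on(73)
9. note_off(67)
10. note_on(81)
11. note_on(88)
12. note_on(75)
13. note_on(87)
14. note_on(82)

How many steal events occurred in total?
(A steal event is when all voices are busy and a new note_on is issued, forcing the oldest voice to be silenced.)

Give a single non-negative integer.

Answer: 8

Derivation:
Op 1: note_on(66): voice 0 is free -> assigned | voices=[66 -]
Op 2: note_on(70): voice 1 is free -> assigned | voices=[66 70]
Op 3: note_on(63): all voices busy, STEAL voice 0 (pitch 66, oldest) -> assign | voices=[63 70]
Op 4: note_on(78): all voices busy, STEAL voice 1 (pitch 70, oldest) -> assign | voices=[63 78]
Op 5: note_on(76): all voices busy, STEAL voice 0 (pitch 63, oldest) -> assign | voices=[76 78]
Op 6: note_on(67): all voices busy, STEAL voice 1 (pitch 78, oldest) -> assign | voices=[76 67]
Op 7: note_off(76): free voice 0 | voices=[- 67]
Op 8: note_on(73): voice 0 is free -> assigned | voices=[73 67]
Op 9: note_off(67): free voice 1 | voices=[73 -]
Op 10: note_on(81): voice 1 is free -> assigned | voices=[73 81]
Op 11: note_on(88): all voices busy, STEAL voice 0 (pitch 73, oldest) -> assign | voices=[88 81]
Op 12: note_on(75): all voices busy, STEAL voice 1 (pitch 81, oldest) -> assign | voices=[88 75]
Op 13: note_on(87): all voices busy, STEAL voice 0 (pitch 88, oldest) -> assign | voices=[87 75]
Op 14: note_on(82): all voices busy, STEAL voice 1 (pitch 75, oldest) -> assign | voices=[87 82]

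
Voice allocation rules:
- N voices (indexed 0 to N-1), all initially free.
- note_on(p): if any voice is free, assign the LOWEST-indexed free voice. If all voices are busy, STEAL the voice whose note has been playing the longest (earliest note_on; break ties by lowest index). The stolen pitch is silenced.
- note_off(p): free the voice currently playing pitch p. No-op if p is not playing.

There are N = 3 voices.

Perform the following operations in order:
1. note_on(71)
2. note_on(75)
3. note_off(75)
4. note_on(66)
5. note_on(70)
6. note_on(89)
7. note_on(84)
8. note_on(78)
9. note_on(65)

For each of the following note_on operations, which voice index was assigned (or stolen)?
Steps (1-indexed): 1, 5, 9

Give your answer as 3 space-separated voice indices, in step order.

Op 1: note_on(71): voice 0 is free -> assigned | voices=[71 - -]
Op 2: note_on(75): voice 1 is free -> assigned | voices=[71 75 -]
Op 3: note_off(75): free voice 1 | voices=[71 - -]
Op 4: note_on(66): voice 1 is free -> assigned | voices=[71 66 -]
Op 5: note_on(70): voice 2 is free -> assigned | voices=[71 66 70]
Op 6: note_on(89): all voices busy, STEAL voice 0 (pitch 71, oldest) -> assign | voices=[89 66 70]
Op 7: note_on(84): all voices busy, STEAL voice 1 (pitch 66, oldest) -> assign | voices=[89 84 70]
Op 8: note_on(78): all voices busy, STEAL voice 2 (pitch 70, oldest) -> assign | voices=[89 84 78]
Op 9: note_on(65): all voices busy, STEAL voice 0 (pitch 89, oldest) -> assign | voices=[65 84 78]

Answer: 0 2 0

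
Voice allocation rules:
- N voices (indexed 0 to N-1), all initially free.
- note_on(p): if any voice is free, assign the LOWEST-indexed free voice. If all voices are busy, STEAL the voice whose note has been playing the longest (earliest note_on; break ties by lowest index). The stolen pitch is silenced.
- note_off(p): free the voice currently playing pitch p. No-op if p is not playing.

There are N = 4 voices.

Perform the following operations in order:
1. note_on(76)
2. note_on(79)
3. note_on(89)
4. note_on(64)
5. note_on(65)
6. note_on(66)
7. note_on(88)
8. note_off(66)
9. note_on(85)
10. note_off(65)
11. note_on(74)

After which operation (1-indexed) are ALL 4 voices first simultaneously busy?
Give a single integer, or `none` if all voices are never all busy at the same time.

Answer: 4

Derivation:
Op 1: note_on(76): voice 0 is free -> assigned | voices=[76 - - -]
Op 2: note_on(79): voice 1 is free -> assigned | voices=[76 79 - -]
Op 3: note_on(89): voice 2 is free -> assigned | voices=[76 79 89 -]
Op 4: note_on(64): voice 3 is free -> assigned | voices=[76 79 89 64]
Op 5: note_on(65): all voices busy, STEAL voice 0 (pitch 76, oldest) -> assign | voices=[65 79 89 64]
Op 6: note_on(66): all voices busy, STEAL voice 1 (pitch 79, oldest) -> assign | voices=[65 66 89 64]
Op 7: note_on(88): all voices busy, STEAL voice 2 (pitch 89, oldest) -> assign | voices=[65 66 88 64]
Op 8: note_off(66): free voice 1 | voices=[65 - 88 64]
Op 9: note_on(85): voice 1 is free -> assigned | voices=[65 85 88 64]
Op 10: note_off(65): free voice 0 | voices=[- 85 88 64]
Op 11: note_on(74): voice 0 is free -> assigned | voices=[74 85 88 64]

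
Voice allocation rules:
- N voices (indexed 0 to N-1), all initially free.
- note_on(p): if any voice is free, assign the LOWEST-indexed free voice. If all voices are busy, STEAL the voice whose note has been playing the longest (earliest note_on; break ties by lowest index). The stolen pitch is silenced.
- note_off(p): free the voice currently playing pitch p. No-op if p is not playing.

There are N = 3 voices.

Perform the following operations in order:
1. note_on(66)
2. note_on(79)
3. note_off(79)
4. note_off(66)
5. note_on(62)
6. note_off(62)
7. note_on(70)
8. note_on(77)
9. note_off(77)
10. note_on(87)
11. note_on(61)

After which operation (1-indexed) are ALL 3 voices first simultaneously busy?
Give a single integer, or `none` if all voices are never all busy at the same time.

Answer: 11

Derivation:
Op 1: note_on(66): voice 0 is free -> assigned | voices=[66 - -]
Op 2: note_on(79): voice 1 is free -> assigned | voices=[66 79 -]
Op 3: note_off(79): free voice 1 | voices=[66 - -]
Op 4: note_off(66): free voice 0 | voices=[- - -]
Op 5: note_on(62): voice 0 is free -> assigned | voices=[62 - -]
Op 6: note_off(62): free voice 0 | voices=[- - -]
Op 7: note_on(70): voice 0 is free -> assigned | voices=[70 - -]
Op 8: note_on(77): voice 1 is free -> assigned | voices=[70 77 -]
Op 9: note_off(77): free voice 1 | voices=[70 - -]
Op 10: note_on(87): voice 1 is free -> assigned | voices=[70 87 -]
Op 11: note_on(61): voice 2 is free -> assigned | voices=[70 87 61]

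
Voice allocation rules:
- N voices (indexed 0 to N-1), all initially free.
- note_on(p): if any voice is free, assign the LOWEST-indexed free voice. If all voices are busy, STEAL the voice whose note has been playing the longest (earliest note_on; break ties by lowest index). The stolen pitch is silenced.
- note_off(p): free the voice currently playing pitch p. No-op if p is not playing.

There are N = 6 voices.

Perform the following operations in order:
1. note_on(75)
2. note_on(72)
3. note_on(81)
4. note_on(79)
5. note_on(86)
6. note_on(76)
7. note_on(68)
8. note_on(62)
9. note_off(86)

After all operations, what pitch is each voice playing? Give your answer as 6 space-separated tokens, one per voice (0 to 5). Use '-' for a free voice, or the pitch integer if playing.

Answer: 68 62 81 79 - 76

Derivation:
Op 1: note_on(75): voice 0 is free -> assigned | voices=[75 - - - - -]
Op 2: note_on(72): voice 1 is free -> assigned | voices=[75 72 - - - -]
Op 3: note_on(81): voice 2 is free -> assigned | voices=[75 72 81 - - -]
Op 4: note_on(79): voice 3 is free -> assigned | voices=[75 72 81 79 - -]
Op 5: note_on(86): voice 4 is free -> assigned | voices=[75 72 81 79 86 -]
Op 6: note_on(76): voice 5 is free -> assigned | voices=[75 72 81 79 86 76]
Op 7: note_on(68): all voices busy, STEAL voice 0 (pitch 75, oldest) -> assign | voices=[68 72 81 79 86 76]
Op 8: note_on(62): all voices busy, STEAL voice 1 (pitch 72, oldest) -> assign | voices=[68 62 81 79 86 76]
Op 9: note_off(86): free voice 4 | voices=[68 62 81 79 - 76]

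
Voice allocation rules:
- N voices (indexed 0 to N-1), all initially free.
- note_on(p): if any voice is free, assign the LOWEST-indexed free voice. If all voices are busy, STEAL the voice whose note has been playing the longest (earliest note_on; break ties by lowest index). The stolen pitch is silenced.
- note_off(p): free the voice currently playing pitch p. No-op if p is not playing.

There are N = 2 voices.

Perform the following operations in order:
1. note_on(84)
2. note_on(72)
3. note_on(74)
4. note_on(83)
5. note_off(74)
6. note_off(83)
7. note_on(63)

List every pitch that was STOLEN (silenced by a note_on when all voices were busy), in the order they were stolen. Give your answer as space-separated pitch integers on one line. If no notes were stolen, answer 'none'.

Op 1: note_on(84): voice 0 is free -> assigned | voices=[84 -]
Op 2: note_on(72): voice 1 is free -> assigned | voices=[84 72]
Op 3: note_on(74): all voices busy, STEAL voice 0 (pitch 84, oldest) -> assign | voices=[74 72]
Op 4: note_on(83): all voices busy, STEAL voice 1 (pitch 72, oldest) -> assign | voices=[74 83]
Op 5: note_off(74): free voice 0 | voices=[- 83]
Op 6: note_off(83): free voice 1 | voices=[- -]
Op 7: note_on(63): voice 0 is free -> assigned | voices=[63 -]

Answer: 84 72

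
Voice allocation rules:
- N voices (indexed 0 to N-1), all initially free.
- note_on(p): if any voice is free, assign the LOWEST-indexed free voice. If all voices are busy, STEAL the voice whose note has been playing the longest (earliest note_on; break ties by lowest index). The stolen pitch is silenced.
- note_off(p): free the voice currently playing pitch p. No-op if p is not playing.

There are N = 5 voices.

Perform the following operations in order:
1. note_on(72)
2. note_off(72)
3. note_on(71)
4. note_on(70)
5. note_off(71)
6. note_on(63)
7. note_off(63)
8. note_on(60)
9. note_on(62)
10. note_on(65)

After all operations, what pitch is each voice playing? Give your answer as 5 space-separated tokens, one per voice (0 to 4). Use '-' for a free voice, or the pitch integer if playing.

Op 1: note_on(72): voice 0 is free -> assigned | voices=[72 - - - -]
Op 2: note_off(72): free voice 0 | voices=[- - - - -]
Op 3: note_on(71): voice 0 is free -> assigned | voices=[71 - - - -]
Op 4: note_on(70): voice 1 is free -> assigned | voices=[71 70 - - -]
Op 5: note_off(71): free voice 0 | voices=[- 70 - - -]
Op 6: note_on(63): voice 0 is free -> assigned | voices=[63 70 - - -]
Op 7: note_off(63): free voice 0 | voices=[- 70 - - -]
Op 8: note_on(60): voice 0 is free -> assigned | voices=[60 70 - - -]
Op 9: note_on(62): voice 2 is free -> assigned | voices=[60 70 62 - -]
Op 10: note_on(65): voice 3 is free -> assigned | voices=[60 70 62 65 -]

Answer: 60 70 62 65 -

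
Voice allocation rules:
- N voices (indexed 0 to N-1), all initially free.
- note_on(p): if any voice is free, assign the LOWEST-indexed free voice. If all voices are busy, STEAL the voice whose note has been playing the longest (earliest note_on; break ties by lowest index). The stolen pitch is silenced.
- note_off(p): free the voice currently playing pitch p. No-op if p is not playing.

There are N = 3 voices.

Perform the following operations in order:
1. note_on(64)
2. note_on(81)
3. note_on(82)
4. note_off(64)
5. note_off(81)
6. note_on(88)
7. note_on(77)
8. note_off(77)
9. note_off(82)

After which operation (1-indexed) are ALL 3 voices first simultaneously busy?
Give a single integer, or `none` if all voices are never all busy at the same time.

Answer: 3

Derivation:
Op 1: note_on(64): voice 0 is free -> assigned | voices=[64 - -]
Op 2: note_on(81): voice 1 is free -> assigned | voices=[64 81 -]
Op 3: note_on(82): voice 2 is free -> assigned | voices=[64 81 82]
Op 4: note_off(64): free voice 0 | voices=[- 81 82]
Op 5: note_off(81): free voice 1 | voices=[- - 82]
Op 6: note_on(88): voice 0 is free -> assigned | voices=[88 - 82]
Op 7: note_on(77): voice 1 is free -> assigned | voices=[88 77 82]
Op 8: note_off(77): free voice 1 | voices=[88 - 82]
Op 9: note_off(82): free voice 2 | voices=[88 - -]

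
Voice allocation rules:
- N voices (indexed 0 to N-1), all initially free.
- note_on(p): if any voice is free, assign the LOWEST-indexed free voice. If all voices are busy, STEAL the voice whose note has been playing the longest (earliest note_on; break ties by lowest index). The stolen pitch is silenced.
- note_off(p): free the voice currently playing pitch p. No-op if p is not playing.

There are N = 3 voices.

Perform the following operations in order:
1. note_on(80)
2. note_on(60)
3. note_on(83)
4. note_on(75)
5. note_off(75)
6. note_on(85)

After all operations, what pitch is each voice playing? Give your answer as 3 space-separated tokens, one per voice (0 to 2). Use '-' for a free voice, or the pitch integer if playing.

Op 1: note_on(80): voice 0 is free -> assigned | voices=[80 - -]
Op 2: note_on(60): voice 1 is free -> assigned | voices=[80 60 -]
Op 3: note_on(83): voice 2 is free -> assigned | voices=[80 60 83]
Op 4: note_on(75): all voices busy, STEAL voice 0 (pitch 80, oldest) -> assign | voices=[75 60 83]
Op 5: note_off(75): free voice 0 | voices=[- 60 83]
Op 6: note_on(85): voice 0 is free -> assigned | voices=[85 60 83]

Answer: 85 60 83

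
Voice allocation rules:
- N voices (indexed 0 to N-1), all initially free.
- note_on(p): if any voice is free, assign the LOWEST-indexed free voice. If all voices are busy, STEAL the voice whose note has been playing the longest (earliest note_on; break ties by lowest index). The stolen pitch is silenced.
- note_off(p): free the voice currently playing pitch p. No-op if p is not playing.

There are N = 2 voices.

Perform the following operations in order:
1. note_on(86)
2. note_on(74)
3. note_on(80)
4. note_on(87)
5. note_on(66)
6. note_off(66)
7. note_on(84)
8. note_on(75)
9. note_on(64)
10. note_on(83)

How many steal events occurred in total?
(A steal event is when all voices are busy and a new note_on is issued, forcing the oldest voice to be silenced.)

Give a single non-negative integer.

Op 1: note_on(86): voice 0 is free -> assigned | voices=[86 -]
Op 2: note_on(74): voice 1 is free -> assigned | voices=[86 74]
Op 3: note_on(80): all voices busy, STEAL voice 0 (pitch 86, oldest) -> assign | voices=[80 74]
Op 4: note_on(87): all voices busy, STEAL voice 1 (pitch 74, oldest) -> assign | voices=[80 87]
Op 5: note_on(66): all voices busy, STEAL voice 0 (pitch 80, oldest) -> assign | voices=[66 87]
Op 6: note_off(66): free voice 0 | voices=[- 87]
Op 7: note_on(84): voice 0 is free -> assigned | voices=[84 87]
Op 8: note_on(75): all voices busy, STEAL voice 1 (pitch 87, oldest) -> assign | voices=[84 75]
Op 9: note_on(64): all voices busy, STEAL voice 0 (pitch 84, oldest) -> assign | voices=[64 75]
Op 10: note_on(83): all voices busy, STEAL voice 1 (pitch 75, oldest) -> assign | voices=[64 83]

Answer: 6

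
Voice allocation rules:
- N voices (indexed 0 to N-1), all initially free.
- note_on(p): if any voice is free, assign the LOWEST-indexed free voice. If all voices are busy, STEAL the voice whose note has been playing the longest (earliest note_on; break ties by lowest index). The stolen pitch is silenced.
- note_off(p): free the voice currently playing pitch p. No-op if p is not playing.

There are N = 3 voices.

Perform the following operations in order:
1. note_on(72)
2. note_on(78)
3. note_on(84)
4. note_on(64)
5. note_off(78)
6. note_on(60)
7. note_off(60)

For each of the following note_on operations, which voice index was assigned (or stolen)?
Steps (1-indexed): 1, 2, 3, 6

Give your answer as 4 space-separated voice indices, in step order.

Op 1: note_on(72): voice 0 is free -> assigned | voices=[72 - -]
Op 2: note_on(78): voice 1 is free -> assigned | voices=[72 78 -]
Op 3: note_on(84): voice 2 is free -> assigned | voices=[72 78 84]
Op 4: note_on(64): all voices busy, STEAL voice 0 (pitch 72, oldest) -> assign | voices=[64 78 84]
Op 5: note_off(78): free voice 1 | voices=[64 - 84]
Op 6: note_on(60): voice 1 is free -> assigned | voices=[64 60 84]
Op 7: note_off(60): free voice 1 | voices=[64 - 84]

Answer: 0 1 2 1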